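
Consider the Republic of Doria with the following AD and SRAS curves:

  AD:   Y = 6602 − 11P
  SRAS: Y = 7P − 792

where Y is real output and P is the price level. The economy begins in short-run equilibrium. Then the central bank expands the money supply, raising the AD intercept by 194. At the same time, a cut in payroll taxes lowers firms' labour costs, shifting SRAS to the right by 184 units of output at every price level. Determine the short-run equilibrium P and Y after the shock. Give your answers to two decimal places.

After both shocks: AD is Y = 6796 − 11P and SRAS is Y = 7P − 608.
Setting them equal: 7404 = 18P, so P = 411.33.
Substituting into AD, Y = 2271.33.

P = 411.33, Y = 2271.33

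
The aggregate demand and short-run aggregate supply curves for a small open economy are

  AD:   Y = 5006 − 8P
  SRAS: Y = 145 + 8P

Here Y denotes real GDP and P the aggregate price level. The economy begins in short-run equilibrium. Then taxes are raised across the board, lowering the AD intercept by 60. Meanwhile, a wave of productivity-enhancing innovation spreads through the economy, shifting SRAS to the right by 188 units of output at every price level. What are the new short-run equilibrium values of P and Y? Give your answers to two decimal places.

P = 288.31, Y = 2639.50

After both shocks: AD is Y = 4946 − 8P and SRAS is Y = 333 + 8P.
Setting them equal: 4613 = 16P, so P = 288.31.
Substituting into AD, Y = 2639.50.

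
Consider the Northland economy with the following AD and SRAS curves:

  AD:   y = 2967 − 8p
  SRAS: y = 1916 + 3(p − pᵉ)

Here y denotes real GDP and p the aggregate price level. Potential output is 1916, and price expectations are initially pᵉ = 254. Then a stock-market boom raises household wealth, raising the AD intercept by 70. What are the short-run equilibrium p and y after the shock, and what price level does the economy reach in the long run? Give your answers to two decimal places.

Short run: p = 171.18, y = 1667.55. Long run: p = 140.13.

AD shifts right: new AD is y = 3037 − 8p. With pᵉ = 254, SRAS is y = 1154 + 3p.
Short run: 3037 − 8p = 1154 + 3p gives 1883 = 11p, so p = 171.18 and y = 3037 − 8p = 1667.55.
y = 1667.55 is below potential 1916; expectations adjust and SRAS shifts right until y = 1916.
Long run: on the new AD curve, 1916 = 3037 − 8p gives p = 140.13.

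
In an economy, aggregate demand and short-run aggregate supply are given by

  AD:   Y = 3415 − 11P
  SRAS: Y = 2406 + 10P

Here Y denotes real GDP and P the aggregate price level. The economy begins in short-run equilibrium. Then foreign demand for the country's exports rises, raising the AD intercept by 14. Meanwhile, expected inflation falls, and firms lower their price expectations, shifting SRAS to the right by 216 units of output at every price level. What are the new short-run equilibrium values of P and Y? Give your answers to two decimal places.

P = 38.43, Y = 3006.29

After both shocks: AD is Y = 3429 − 11P and SRAS is Y = 2622 + 10P.
Setting them equal: 807 = 21P, so P = 38.43.
Substituting into AD, Y = 3006.29.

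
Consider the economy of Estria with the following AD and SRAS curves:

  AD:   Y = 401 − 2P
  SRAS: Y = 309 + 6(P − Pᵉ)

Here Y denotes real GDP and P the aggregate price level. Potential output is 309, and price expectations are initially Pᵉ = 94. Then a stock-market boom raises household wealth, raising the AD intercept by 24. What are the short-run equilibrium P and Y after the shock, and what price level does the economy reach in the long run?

AD shifts right: new AD is Y = 425 − 2P. With Pᵉ = 94, SRAS is Y = 6P − 255.
Short run: 425 − 2P = 6P − 255 gives 680 = 8P, so P = 85 and Y = 425 − 2·85 = 255.
Y = 255 is below potential 309; expectations adjust and SRAS shifts right until Y = 309.
Long run: on the new AD curve, 309 = 425 − 2P gives P = 58.

Short run: P = 85, Y = 255. Long run: P = 58.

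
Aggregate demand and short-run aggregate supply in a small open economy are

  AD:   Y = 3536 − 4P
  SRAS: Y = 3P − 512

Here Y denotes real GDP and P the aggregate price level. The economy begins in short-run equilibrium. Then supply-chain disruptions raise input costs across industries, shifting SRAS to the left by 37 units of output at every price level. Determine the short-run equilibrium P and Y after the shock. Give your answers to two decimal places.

This is a negative supply shock: SRAS shifts left.
New SRAS: Y = 3P − 549.
Set AD = SRAS: 3536 − 4P = 3P − 549, so 4085 = 7P and P = 583.57.
Substituting into AD, Y = 1201.71.

P = 583.57, Y = 1201.71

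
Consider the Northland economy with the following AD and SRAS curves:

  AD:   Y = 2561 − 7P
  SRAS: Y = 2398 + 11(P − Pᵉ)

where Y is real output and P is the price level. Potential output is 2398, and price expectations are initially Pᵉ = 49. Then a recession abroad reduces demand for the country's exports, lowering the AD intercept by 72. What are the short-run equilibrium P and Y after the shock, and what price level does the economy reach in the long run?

Short run: P = 35, Y = 2244. Long run: P = 13.

AD shifts left: new AD is Y = 2489 − 7P. With Pᵉ = 49, SRAS is Y = 1859 + 11P.
Short run: 2489 − 7P = 1859 + 11P gives 630 = 18P, so P = 35 and Y = 2489 − 7·35 = 2244.
Y = 2244 is below potential 2398; expectations adjust and SRAS shifts right until Y = 2398.
Long run: on the new AD curve, 2398 = 2489 − 7P gives P = 13.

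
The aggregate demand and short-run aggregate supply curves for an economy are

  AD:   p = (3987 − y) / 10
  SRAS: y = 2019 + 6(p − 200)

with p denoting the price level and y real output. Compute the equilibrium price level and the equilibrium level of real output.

p = 198, y = 2007

Write SRAS as y = 2019 + 6p − 1200 = 819 + 6p.
Rearrange AD to y = 3987 − 10p.
Set AD = SRAS: 3987 − 10p = 819 + 6p, so 3168 = 16p and p = 198.
Then y = 3987 − 10·198 = 2007.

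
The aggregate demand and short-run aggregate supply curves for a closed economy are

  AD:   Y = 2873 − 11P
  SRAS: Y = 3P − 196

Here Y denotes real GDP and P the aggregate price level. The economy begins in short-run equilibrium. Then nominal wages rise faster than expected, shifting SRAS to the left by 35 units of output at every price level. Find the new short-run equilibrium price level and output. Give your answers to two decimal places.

P = 221.71, Y = 434.14

This is a negative supply shock: SRAS shifts left.
New SRAS: Y = 3P − 231.
Set AD = SRAS: 2873 − 11P = 3P − 231, so 3104 = 14P and P = 221.71.
Substituting into AD, Y = 434.14.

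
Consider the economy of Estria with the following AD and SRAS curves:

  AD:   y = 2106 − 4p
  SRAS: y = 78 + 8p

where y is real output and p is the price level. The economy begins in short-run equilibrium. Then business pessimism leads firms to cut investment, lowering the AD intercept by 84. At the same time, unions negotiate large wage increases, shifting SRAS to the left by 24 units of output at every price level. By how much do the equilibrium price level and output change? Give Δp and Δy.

Δp = -5, Δy = -64

After both shocks: AD is y = 2022 − 4p and SRAS is y = 54 + 8p.
Setting them equal: 1968 = 12p, so p = 164.
y = 2022 − 4·164 = 1366.
Initially p = 169, y = 1430, so Δp = -5 and Δy = -64.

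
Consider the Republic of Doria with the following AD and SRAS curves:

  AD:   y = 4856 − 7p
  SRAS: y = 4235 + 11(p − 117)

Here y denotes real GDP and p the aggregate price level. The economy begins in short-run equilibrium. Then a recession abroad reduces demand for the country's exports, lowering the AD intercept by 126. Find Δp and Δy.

This is a negative demand shock: AD shifts left.
New AD: y = 4730 − 7p.
SRAS can be written y = 2948 + 11p.
Set AD = SRAS: 4730 − 7p = 2948 + 11p, so 1782 = 18p and p = 99.
y = 4730 − 7·99 = 4037.
Initially p = 106, y = 4114, so Δp = -7 and Δy = -77.

Δp = -7, Δy = -77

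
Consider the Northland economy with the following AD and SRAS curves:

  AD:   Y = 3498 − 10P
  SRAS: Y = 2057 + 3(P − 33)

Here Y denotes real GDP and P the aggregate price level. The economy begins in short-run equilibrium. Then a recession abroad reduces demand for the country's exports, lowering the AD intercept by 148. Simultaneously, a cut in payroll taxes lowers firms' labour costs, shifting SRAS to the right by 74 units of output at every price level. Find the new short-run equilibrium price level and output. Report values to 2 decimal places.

P = 101.38, Y = 2336.15

After both shocks: AD is Y = 3350 − 10P and SRAS is Y = 2032 + 3P.
Setting them equal: 1318 = 13P, so P = 101.38.
Substituting into AD, Y = 2336.15.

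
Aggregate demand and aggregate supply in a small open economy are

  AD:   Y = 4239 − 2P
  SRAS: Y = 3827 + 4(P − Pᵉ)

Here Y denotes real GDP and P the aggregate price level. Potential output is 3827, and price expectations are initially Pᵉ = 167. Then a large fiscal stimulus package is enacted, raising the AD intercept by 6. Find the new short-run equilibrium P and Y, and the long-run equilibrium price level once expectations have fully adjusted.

Short run: P = 181, Y = 3883. Long run: P = 209.

AD shifts right: new AD is Y = 4245 − 2P. With Pᵉ = 167, SRAS is Y = 3159 + 4P.
Short run: 4245 − 2P = 3159 + 4P gives 1086 = 6P, so P = 181 and Y = 4245 − 2·181 = 3883.
Y = 3883 is above potential 3827; expectations adjust and SRAS shifts left until Y = 3827.
Long run: on the new AD curve, 3827 = 4245 − 2P gives P = 209.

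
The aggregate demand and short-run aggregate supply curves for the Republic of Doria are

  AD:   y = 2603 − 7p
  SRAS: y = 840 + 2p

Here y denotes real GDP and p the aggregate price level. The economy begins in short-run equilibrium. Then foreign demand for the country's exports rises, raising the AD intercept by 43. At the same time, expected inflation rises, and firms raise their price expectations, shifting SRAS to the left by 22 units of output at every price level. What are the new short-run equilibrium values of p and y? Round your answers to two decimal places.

p = 203.11, y = 1224.22

After both shocks: AD is y = 2646 − 7p and SRAS is y = 818 + 2p.
Setting them equal: 1828 = 9p, so p = 203.11.
Substituting into AD, y = 1224.22.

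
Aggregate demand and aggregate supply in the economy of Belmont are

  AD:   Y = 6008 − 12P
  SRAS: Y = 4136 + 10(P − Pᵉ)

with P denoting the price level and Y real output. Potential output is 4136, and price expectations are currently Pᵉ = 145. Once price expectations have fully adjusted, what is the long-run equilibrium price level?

Short run: with Pᵉ = 145, SRAS is Y = 2686 + 10P. Setting AD = SRAS gives 3322 = 22P, so P = 151 and Y = 6008 − 12·151 = 4196.
Output 4196 is above potential 4136, so over time expected prices rise and SRAS shifts left until Y returns to 4136.
Long run: Y = 4136 on the AD curve gives 4136 = 6008 − 12P, so P = 156.

Long-run P = 156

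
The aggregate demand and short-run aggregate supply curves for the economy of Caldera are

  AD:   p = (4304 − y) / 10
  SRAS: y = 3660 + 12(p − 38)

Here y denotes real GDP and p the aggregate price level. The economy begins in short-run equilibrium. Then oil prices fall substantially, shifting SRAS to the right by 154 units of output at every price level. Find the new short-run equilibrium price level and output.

This is a positive supply shock: SRAS shifts right.
New SRAS: y = 3358 + 12p.
Set AD = SRAS: 4304 − 10p = 3358 + 12p, so 946 = 22p and p = 43.
y = 4304 − 10·43 = 3874.

p = 43, y = 3874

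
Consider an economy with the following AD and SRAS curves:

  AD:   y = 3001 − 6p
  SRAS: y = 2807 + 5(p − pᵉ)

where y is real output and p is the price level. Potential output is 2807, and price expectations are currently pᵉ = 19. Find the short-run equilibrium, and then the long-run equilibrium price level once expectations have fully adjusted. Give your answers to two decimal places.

Short run: p = 26.27, y = 2843.36. Long run: p = 32.33.

Short run: with pᵉ = 19, SRAS is y = 2712 + 5p. Setting AD = SRAS gives 289 = 11p, so p = 26.27 and y = 3001 − 6p = 2843.36.
Output 2843.36 is above potential 2807, so over time expected prices rise and SRAS shifts left until y returns to 2807.
Long run: y = 2807 on the AD curve gives 2807 = 3001 − 6p, so p = 32.33.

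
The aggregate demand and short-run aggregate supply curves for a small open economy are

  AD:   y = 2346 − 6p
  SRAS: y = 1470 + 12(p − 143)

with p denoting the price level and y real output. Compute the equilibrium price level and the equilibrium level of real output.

Write SRAS as y = 1470 + 12p − 1716 = 12p − 246.
Set AD = SRAS: 2346 − 6p = 12p − 246, so 2592 = 18p and p = 144.
Then y = 2346 − 6·144 = 1482.

p = 144, y = 1482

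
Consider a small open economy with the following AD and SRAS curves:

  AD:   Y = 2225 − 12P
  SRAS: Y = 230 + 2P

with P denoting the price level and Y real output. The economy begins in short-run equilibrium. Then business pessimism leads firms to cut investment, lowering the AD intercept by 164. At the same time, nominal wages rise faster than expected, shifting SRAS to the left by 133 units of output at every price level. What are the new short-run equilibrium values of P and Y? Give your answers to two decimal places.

After both shocks: AD is Y = 2061 − 12P and SRAS is Y = 97 + 2P.
Setting them equal: 1964 = 14P, so P = 140.29.
Substituting into AD, Y = 377.57.

P = 140.29, Y = 377.57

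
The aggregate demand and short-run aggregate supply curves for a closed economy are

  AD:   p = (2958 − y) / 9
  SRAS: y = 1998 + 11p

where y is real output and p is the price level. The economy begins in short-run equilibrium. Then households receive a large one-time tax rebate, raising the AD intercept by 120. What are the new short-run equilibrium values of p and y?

This is a positive demand shock: AD shifts right.
New AD: y = 3078 − 9p.
Set AD = SRAS: 3078 − 9p = 1998 + 11p, so 1080 = 20p and p = 54.
y = 3078 − 9·54 = 2592.

p = 54, y = 2592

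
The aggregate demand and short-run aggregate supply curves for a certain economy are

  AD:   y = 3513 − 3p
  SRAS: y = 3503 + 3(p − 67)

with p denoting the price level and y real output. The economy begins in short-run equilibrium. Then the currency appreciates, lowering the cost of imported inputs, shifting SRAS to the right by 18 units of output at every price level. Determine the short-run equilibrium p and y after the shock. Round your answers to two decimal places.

p = 32.17, y = 3416.50

This is a positive supply shock: SRAS shifts right.
New SRAS: y = 3320 + 3p.
Set AD = SRAS: 3513 − 3p = 3320 + 3p, so 193 = 6p and p = 32.17.
Substituting into AD, y = 3416.50.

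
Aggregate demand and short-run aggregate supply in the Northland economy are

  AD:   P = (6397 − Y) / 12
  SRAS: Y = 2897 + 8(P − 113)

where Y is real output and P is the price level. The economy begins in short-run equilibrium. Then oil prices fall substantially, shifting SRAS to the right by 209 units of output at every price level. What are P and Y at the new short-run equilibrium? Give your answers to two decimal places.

P = 209.75, Y = 3880.00

This is a positive supply shock: SRAS shifts right.
New SRAS: Y = 2202 + 8P.
Set AD = SRAS: 6397 − 12P = 2202 + 8P, so 4195 = 20P and P = 209.75.
Substituting into AD, Y = 3880.00.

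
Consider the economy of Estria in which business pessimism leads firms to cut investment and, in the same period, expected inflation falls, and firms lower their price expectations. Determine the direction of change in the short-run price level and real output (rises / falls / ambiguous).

The first event is a negative demand shock: AD shifts left, which by itself pushes P down and Y down.
The second is a favourable supply shock: SRAS shifts right, which by itself pushes P down and Y up.
Both shocks push P down, so P falls. The two shocks push Y in opposite directions, so the effect on Y is ambiguous.

Price level: falls; output: ambiguous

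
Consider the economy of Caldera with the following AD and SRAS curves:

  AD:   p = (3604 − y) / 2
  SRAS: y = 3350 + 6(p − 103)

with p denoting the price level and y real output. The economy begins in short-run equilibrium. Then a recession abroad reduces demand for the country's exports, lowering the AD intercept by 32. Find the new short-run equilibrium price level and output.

This is a negative demand shock: AD shifts left.
New AD: y = 3572 − 2p.
SRAS can be written y = 2732 + 6p.
Set AD = SRAS: 3572 − 2p = 2732 + 6p, so 840 = 8p and p = 105.
y = 3572 − 2·105 = 3362.

p = 105, y = 3362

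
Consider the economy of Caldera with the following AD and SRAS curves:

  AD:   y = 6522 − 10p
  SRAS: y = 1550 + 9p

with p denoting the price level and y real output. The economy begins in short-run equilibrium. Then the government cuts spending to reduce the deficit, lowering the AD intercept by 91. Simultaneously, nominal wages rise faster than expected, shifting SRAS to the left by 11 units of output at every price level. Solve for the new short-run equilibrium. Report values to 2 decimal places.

p = 257.47, y = 3856.26

After both shocks: AD is y = 6431 − 10p and SRAS is y = 1539 + 9p.
Setting them equal: 4892 = 19p, so p = 257.47.
Substituting into AD, y = 3856.26.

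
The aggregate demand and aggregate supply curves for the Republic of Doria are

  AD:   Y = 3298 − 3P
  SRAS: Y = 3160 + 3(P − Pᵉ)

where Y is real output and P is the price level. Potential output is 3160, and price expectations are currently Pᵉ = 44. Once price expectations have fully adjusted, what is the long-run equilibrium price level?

Long-run P = 46

Short run: with Pᵉ = 44, SRAS is Y = 3028 + 3P. Setting AD = SRAS gives 270 = 6P, so P = 45 and Y = 3298 − 3·45 = 3163.
Output 3163 is above potential 3160, so over time expected prices rise and SRAS shifts left until Y returns to 3160.
Long run: Y = 3160 on the AD curve gives 3160 = 3298 − 3P, so P = 46.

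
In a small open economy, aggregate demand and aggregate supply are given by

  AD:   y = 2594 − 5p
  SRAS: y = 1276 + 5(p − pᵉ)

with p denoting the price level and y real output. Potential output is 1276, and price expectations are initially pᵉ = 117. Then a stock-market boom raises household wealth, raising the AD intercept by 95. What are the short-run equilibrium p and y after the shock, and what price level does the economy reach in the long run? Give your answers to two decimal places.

Short run: p = 199.80, y = 1690.00. Long run: p = 282.60.

AD shifts right: new AD is y = 2689 − 5p. With pᵉ = 117, SRAS is y = 691 + 5p.
Short run: 2689 − 5p = 691 + 5p gives 1998 = 10p, so p = 199.80 and y = 2689 − 5p = 1690.00.
y = 1690.00 is above potential 1276; expectations adjust and SRAS shifts left until y = 1276.
Long run: on the new AD curve, 1276 = 2689 − 5p gives p = 282.60.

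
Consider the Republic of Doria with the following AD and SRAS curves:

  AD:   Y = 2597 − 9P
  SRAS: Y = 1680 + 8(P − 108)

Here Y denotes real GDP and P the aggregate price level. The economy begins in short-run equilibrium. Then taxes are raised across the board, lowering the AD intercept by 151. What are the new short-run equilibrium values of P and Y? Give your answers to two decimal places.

This is a negative demand shock: AD shifts left.
New AD: Y = 2446 − 9P.
SRAS can be written Y = 816 + 8P.
Set AD = SRAS: 2446 − 9P = 816 + 8P, so 1630 = 17P and P = 95.88.
Substituting into AD, Y = 1583.06.

P = 95.88, Y = 1583.06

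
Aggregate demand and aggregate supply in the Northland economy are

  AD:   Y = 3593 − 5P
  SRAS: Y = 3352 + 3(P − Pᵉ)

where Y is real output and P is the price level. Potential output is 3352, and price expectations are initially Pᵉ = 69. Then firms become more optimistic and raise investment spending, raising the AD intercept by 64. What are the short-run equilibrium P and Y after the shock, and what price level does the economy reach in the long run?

Short run: P = 64, Y = 3337. Long run: P = 61.

AD shifts right: new AD is Y = 3657 − 5P. With Pᵉ = 69, SRAS is Y = 3145 + 3P.
Short run: 3657 − 5P = 3145 + 3P gives 512 = 8P, so P = 64 and Y = 3657 − 5·64 = 3337.
Y = 3337 is below potential 3352; expectations adjust and SRAS shifts right until Y = 3352.
Long run: on the new AD curve, 3352 = 3657 − 5P gives P = 61.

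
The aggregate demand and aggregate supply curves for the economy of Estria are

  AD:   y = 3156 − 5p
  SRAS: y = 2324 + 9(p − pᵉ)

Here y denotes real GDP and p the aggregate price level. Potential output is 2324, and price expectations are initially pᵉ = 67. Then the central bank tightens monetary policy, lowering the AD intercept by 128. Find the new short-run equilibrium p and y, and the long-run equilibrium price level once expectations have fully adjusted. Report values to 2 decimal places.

AD shifts left: new AD is y = 3028 − 5p. With pᵉ = 67, SRAS is y = 1721 + 9p.
Short run: 3028 − 5p = 1721 + 9p gives 1307 = 14p, so p = 93.36 and y = 3028 − 5p = 2561.21.
y = 2561.21 is above potential 2324; expectations adjust and SRAS shifts left until y = 2324.
Long run: on the new AD curve, 2324 = 3028 − 5p gives p = 140.80.

Short run: p = 93.36, y = 2561.21. Long run: p = 140.80.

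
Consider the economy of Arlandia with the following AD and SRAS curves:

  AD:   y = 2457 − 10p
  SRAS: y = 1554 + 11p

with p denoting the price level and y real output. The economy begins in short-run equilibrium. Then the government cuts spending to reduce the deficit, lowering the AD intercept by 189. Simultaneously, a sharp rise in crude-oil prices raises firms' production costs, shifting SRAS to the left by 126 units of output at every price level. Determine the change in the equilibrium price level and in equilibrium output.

Δp = -3, Δy = -159

After both shocks: AD is y = 2268 − 10p and SRAS is y = 1428 + 11p.
Setting them equal: 840 = 21p, so p = 40.
y = 2268 − 10·40 = 1868.
Initially p = 43, y = 2027, so Δp = -3 and Δy = -159.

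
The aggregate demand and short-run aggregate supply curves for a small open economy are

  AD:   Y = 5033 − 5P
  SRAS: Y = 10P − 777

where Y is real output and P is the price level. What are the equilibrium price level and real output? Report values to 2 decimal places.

P = 387.33, Y = 3096.33

Set AD = SRAS: 5033 − 5P = 10P − 777, so 5810 = 15P and P = 387.33.
Substituting into AD, Y = 5033 − 5P = 3096.33.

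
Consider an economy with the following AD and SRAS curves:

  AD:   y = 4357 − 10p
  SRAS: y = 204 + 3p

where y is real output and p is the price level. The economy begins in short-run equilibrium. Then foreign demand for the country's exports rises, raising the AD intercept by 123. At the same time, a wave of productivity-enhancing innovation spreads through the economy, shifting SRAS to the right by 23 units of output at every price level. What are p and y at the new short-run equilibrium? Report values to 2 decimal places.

p = 327.15, y = 1208.46

After both shocks: AD is y = 4480 − 10p and SRAS is y = 227 + 3p.
Setting them equal: 4253 = 13p, so p = 327.15.
Substituting into AD, y = 1208.46.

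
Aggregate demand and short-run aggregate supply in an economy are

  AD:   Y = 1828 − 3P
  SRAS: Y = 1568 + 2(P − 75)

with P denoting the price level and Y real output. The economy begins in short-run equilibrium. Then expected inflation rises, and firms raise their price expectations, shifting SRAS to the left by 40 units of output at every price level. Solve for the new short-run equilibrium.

This is a negative supply shock: SRAS shifts left.
New SRAS: Y = 1378 + 2P.
Set AD = SRAS: 1828 − 3P = 1378 + 2P, so 450 = 5P and P = 90.
Y = 1828 − 3·90 = 1558.

P = 90, Y = 1558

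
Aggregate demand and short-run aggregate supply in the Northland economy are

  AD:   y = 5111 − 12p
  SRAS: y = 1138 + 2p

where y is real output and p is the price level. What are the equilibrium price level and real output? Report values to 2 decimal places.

Set AD = SRAS: 5111 − 12p = 1138 + 2p, so 3973 = 14p and p = 283.79.
Substituting into AD, y = 5111 − 12p = 1705.57.

p = 283.79, y = 1705.57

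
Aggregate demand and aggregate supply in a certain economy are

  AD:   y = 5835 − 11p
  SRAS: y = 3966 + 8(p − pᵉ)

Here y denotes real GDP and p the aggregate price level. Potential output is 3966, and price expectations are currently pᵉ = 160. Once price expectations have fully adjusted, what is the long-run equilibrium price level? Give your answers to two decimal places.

Long-run p = 169.91

Short run: with pᵉ = 160, SRAS is y = 2686 + 8p. Setting AD = SRAS gives 3149 = 19p, so p = 165.74 and y = 5835 − 11p = 4011.89.
Output 4011.89 is above potential 3966, so over time expected prices rise and SRAS shifts left until y returns to 3966.
Long run: y = 3966 on the AD curve gives 3966 = 5835 − 11p, so p = 169.91.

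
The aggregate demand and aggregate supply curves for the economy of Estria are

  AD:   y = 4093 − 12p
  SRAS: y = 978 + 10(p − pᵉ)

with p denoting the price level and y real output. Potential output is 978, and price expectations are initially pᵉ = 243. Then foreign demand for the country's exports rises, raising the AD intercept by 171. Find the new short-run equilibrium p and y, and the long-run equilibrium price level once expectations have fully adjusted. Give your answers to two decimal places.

Short run: p = 259.82, y = 1146.18. Long run: p = 273.83.

AD shifts right: new AD is y = 4264 − 12p. With pᵉ = 243, SRAS is y = 10p − 1452.
Short run: 4264 − 12p = 10p − 1452 gives 5716 = 22p, so p = 259.82 and y = 4264 − 12p = 1146.18.
y = 1146.18 is above potential 978; expectations adjust and SRAS shifts left until y = 978.
Long run: on the new AD curve, 978 = 4264 − 12p gives p = 273.83.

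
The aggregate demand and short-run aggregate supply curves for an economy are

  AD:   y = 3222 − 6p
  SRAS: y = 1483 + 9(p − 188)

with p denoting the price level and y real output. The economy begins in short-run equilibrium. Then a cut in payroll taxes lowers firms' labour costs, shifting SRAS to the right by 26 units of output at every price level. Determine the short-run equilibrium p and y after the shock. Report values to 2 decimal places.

This is a positive supply shock: SRAS shifts right.
New SRAS: y = 9p − 183.
Set AD = SRAS: 3222 − 6p = 9p − 183, so 3405 = 15p and p = 227.00.
Substituting into AD, y = 1860.00.

p = 227.00, y = 1860.00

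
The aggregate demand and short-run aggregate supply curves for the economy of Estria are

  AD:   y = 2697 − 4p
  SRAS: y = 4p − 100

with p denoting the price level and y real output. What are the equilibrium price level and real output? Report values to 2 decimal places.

Set AD = SRAS: 2697 − 4p = 4p − 100, so 2797 = 8p and p = 349.63.
Substituting into AD, y = 2697 − 4p = 1298.50.

p = 349.63, y = 1298.50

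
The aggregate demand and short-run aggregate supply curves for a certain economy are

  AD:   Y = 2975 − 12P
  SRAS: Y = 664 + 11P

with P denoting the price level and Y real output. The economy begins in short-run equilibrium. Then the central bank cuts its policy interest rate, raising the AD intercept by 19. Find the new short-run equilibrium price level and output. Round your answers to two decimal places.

This is a positive demand shock: AD shifts right.
New AD: Y = 2994 − 12P.
Set AD = SRAS: 2994 − 12P = 664 + 11P, so 2330 = 23P and P = 101.30.
Substituting into AD, Y = 1778.35.

P = 101.30, Y = 1778.35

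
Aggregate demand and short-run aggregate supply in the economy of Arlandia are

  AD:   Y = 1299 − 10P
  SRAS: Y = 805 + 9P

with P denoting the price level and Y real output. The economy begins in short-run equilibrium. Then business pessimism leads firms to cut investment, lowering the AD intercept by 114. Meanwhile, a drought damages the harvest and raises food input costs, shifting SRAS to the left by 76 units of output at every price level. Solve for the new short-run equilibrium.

P = 24, Y = 945

After both shocks: AD is Y = 1185 − 10P and SRAS is Y = 729 + 9P.
Setting them equal: 456 = 19P, so P = 24.
Y = 1185 − 10·24 = 945.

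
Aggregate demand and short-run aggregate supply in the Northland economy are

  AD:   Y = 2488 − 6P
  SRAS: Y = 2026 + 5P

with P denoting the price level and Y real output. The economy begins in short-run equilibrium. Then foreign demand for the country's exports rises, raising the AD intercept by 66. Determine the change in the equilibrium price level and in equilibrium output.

This is a positive demand shock: AD shifts right.
New AD: Y = 2554 − 6P.
Set AD = SRAS: 2554 − 6P = 2026 + 5P, so 528 = 11P and P = 48.
Y = 2554 − 6·48 = 2266.
Initially P = 42, Y = 2236, so ΔP = +6 and ΔY = +30.

ΔP = +6, ΔY = +30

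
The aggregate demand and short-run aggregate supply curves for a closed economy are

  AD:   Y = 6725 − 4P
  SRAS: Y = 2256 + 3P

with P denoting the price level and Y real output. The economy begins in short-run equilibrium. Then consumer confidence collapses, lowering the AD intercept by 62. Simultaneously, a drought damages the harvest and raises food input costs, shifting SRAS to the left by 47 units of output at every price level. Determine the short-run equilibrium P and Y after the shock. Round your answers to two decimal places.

After both shocks: AD is Y = 6663 − 4P and SRAS is Y = 2209 + 3P.
Setting them equal: 4454 = 7P, so P = 636.29.
Substituting into AD, Y = 4117.86.

P = 636.29, Y = 4117.86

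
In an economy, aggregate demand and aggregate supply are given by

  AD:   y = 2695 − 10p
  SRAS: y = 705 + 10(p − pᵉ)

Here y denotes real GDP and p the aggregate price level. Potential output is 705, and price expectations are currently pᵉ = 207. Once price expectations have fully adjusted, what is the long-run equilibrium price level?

Short run: with pᵉ = 207, SRAS is y = 10p − 1365. Setting AD = SRAS gives 4060 = 20p, so p = 203 and y = 2695 − 10·203 = 665.
Output 665 is below potential 705, so over time expected prices fall and SRAS shifts right until y returns to 705.
Long run: y = 705 on the AD curve gives 705 = 2695 − 10p, so p = 199.

Long-run p = 199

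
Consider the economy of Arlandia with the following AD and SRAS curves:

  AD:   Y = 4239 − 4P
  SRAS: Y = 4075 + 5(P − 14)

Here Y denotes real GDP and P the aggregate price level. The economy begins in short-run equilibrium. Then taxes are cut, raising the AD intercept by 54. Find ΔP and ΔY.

ΔP = +6, ΔY = +30

This is a positive demand shock: AD shifts right.
New AD: Y = 4293 − 4P.
SRAS can be written Y = 4005 + 5P.
Set AD = SRAS: 4293 − 4P = 4005 + 5P, so 288 = 9P and P = 32.
Y = 4293 − 4·32 = 4165.
Initially P = 26, Y = 4135, so ΔP = +6 and ΔY = +30.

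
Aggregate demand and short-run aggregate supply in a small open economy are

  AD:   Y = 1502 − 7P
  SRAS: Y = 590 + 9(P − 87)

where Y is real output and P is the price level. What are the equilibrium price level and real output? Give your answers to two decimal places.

Write SRAS as Y = 590 + 9P − 783 = 9P − 193.
Set AD = SRAS: 1502 − 7P = 9P − 193, so 1695 = 16P and P = 105.94.
Substituting into AD, Y = 1502 − 7P = 760.44.

P = 105.94, Y = 760.44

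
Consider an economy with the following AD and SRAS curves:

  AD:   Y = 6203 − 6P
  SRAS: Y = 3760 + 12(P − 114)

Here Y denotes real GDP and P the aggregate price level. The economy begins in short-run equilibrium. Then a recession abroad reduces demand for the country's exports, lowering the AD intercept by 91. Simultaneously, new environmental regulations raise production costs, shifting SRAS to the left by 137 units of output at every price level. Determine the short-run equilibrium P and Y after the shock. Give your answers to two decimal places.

P = 214.28, Y = 4826.33

After both shocks: AD is Y = 6112 − 6P and SRAS is Y = 2255 + 12P.
Setting them equal: 3857 = 18P, so P = 214.28.
Substituting into AD, Y = 4826.33.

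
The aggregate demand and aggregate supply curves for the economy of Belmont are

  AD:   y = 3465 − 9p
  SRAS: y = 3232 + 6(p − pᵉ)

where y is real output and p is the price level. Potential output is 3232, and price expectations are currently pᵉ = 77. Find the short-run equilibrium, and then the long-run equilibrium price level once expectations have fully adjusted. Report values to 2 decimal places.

Short run: p = 46.33, y = 3048.00. Long run: p = 25.89.

Short run: with pᵉ = 77, SRAS is y = 2770 + 6p. Setting AD = SRAS gives 695 = 15p, so p = 46.33 and y = 3465 − 9p = 3048.00.
Output 3048.00 is below potential 3232, so over time expected prices fall and SRAS shifts right until y returns to 3232.
Long run: y = 3232 on the AD curve gives 3232 = 3465 − 9p, so p = 25.89.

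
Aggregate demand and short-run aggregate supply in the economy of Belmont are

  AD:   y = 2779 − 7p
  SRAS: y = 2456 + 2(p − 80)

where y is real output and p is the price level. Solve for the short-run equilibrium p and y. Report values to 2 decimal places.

Write SRAS as y = 2456 + 2p − 160 = 2296 + 2p.
Set AD = SRAS: 2779 − 7p = 2296 + 2p, so 483 = 9p and p = 53.67.
Substituting into AD, y = 2779 − 7p = 2403.33.

p = 53.67, y = 2403.33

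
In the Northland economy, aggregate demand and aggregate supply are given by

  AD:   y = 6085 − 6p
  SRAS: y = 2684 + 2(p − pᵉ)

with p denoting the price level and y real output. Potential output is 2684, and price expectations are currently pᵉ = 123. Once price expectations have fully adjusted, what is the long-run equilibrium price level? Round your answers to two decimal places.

Short run: with pᵉ = 123, SRAS is y = 2438 + 2p. Setting AD = SRAS gives 3647 = 8p, so p = 455.88 and y = 6085 − 6p = 3349.75.
Output 3349.75 is above potential 2684, so over time expected prices rise and SRAS shifts left until y returns to 2684.
Long run: y = 2684 on the AD curve gives 2684 = 6085 − 6p, so p = 566.83.

Long-run p = 566.83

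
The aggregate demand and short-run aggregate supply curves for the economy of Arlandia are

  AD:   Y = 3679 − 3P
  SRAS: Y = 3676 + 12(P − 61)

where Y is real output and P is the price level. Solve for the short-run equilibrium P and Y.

P = 49, Y = 3532

Write SRAS as Y = 3676 + 12P − 732 = 2944 + 12P.
Set AD = SRAS: 3679 − 3P = 2944 + 12P, so 735 = 15P and P = 49.
Then Y = 3679 − 3·49 = 3532.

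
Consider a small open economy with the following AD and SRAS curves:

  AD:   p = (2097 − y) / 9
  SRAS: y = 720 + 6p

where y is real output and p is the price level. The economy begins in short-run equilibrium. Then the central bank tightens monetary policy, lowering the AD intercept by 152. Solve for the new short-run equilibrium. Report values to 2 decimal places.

p = 81.67, y = 1210.00

This is a negative demand shock: AD shifts left.
New AD: y = 1945 − 9p.
Set AD = SRAS: 1945 − 9p = 720 + 6p, so 1225 = 15p and p = 81.67.
Substituting into AD, y = 1210.00.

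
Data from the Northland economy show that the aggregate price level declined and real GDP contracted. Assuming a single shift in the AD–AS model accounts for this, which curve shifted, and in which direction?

P fell and Y fell. An AD shift moves P and Y in the same direction; an SRAS shift moves them in opposite directions.
Here P and Y moved in the same direction, so the AD curve shifted.
Since Y fell, AD shifted left.

AD shifted left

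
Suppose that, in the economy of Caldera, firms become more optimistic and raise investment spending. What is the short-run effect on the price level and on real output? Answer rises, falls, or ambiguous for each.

Price level: rises; output: rises

This is a positive demand shock: AD shifts right.
Moving along the upward-sloping SRAS curve, P rises and Y rises.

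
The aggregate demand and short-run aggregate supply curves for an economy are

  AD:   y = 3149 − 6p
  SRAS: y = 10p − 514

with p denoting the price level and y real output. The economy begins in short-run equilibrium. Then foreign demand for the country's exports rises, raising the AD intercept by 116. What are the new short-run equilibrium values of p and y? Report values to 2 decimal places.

This is a positive demand shock: AD shifts right.
New AD: y = 3265 − 6p.
Set AD = SRAS: 3265 − 6p = 10p − 514, so 3779 = 16p and p = 236.19.
Substituting into AD, y = 1847.88.

p = 236.19, y = 1847.88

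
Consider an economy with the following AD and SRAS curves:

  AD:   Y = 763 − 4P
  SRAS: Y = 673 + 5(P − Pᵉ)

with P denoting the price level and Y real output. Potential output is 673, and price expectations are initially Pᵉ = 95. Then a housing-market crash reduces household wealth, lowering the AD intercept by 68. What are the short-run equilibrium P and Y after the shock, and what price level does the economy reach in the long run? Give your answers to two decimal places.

Short run: P = 55.22, Y = 474.11. Long run: P = 5.50.

AD shifts left: new AD is Y = 695 − 4P. With Pᵉ = 95, SRAS is Y = 198 + 5P.
Short run: 695 − 4P = 198 + 5P gives 497 = 9P, so P = 55.22 and Y = 695 − 4P = 474.11.
Y = 474.11 is below potential 673; expectations adjust and SRAS shifts right until Y = 673.
Long run: on the new AD curve, 673 = 695 − 4P gives P = 5.50.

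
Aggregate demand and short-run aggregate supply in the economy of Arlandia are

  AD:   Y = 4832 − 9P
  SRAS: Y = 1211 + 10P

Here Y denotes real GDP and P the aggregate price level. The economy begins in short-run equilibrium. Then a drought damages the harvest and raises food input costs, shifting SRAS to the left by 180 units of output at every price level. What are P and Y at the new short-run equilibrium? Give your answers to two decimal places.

P = 200.05, Y = 3031.53

This is a negative supply shock: SRAS shifts left.
New SRAS: Y = 1031 + 10P.
Set AD = SRAS: 4832 − 9P = 1031 + 10P, so 3801 = 19P and P = 200.05.
Substituting into AD, Y = 3031.53.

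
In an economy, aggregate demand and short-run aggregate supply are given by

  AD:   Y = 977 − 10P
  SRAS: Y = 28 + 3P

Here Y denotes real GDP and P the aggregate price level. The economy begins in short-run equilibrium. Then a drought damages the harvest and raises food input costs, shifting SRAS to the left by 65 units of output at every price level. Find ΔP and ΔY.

This is a negative supply shock: SRAS shifts left.
New SRAS: Y = 3P − 37.
Set AD = SRAS: 977 − 10P = 3P − 37, so 1014 = 13P and P = 78.
Y = 977 − 10·78 = 197.
Initially P = 73, Y = 247, so ΔP = +5 and ΔY = -50.

ΔP = +5, ΔY = -50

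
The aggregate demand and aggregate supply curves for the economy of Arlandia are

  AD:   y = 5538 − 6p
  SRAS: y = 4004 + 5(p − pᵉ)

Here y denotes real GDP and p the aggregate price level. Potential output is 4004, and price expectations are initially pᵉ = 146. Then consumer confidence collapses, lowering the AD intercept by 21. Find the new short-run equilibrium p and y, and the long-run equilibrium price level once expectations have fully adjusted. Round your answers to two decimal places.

Short run: p = 203.91, y = 4293.55. Long run: p = 252.17.

AD shifts left: new AD is y = 5517 − 6p. With pᵉ = 146, SRAS is y = 3274 + 5p.
Short run: 5517 − 6p = 3274 + 5p gives 2243 = 11p, so p = 203.91 and y = 5517 − 6p = 4293.55.
y = 4293.55 is above potential 4004; expectations adjust and SRAS shifts left until y = 4004.
Long run: on the new AD curve, 4004 = 5517 − 6p gives p = 252.17.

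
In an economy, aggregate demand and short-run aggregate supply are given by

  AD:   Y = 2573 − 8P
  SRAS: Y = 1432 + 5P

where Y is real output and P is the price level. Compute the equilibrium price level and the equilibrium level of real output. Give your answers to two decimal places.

P = 87.77, Y = 1870.85

Set AD = SRAS: 2573 − 8P = 1432 + 5P, so 1141 = 13P and P = 87.77.
Substituting into AD, Y = 2573 − 8P = 1870.85.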